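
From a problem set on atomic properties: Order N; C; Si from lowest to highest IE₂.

Si < C < N

Consider each +1 ion: N⁺ still has 4 valence electrons; C⁺ still has 3 valence electrons; Si⁺ still has 3 valence electrons.
All are still removing valence electrons, so compare the +1 ions as you would atoms: IE_2 generally rises across a period (higher Z_eff) and falls down a group (larger shell), subject to the usual subshell exceptions.
Valence configurations: N⁺ [He]2s²2p², C⁺ [He]2s²2p¹, Si⁺ [Ne]3s²3p¹.
Tabulated IE_2 (kJ/mol): N 2856, C 2353, Si 1577.
Hence IE_2: Si < C < N.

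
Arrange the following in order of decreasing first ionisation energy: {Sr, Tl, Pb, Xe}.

Sr is in period 5, group 2; Xe is in period 5, group 18; Tl is in period 6, group 13; Pb is in period 6, group 14.
Across a period the outer electron is held more tightly (higher IE₁); down a group it sits in a higher shell, more shielded, and comes off more easily.
Here both period and group differ, so the two effects have to be weighed against each other.
Tl > Sr: the two effects oppose for this pair; the across-period effect wins (589 vs 550 kJ/mol).
Pb > Tl: Pb lies to the right of Tl in period 6, so the across-period effect alone puts Pb higher.
Xe > Pb: both effects reinforce here, so Xe is clearly the higher of the two.
Approximate values (kJ/mol): Sr 550, Xe 1170, Tl 589, Pb 716.
So from highest to lowest: Xe > Pb > Tl > Sr.

Xe, Pb, Tl, Sr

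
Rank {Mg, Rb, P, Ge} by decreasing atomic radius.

Rb > Mg > Ge > P

Radius decreases left→right (rising Z_eff, same n) and increases top→bottom (higher n).
These span different periods and groups, so the two trends combine.
Ge > P: both effects reinforce here, so Ge is clearly the larger of the two.
Mg > Ge: period and group pull opposite ways; the across-period shift dominates (139 vs 121 pm).
Rb > Mg: relative to Mg, both the across-period and down-group shifts push Rb's atomic radius up.
Approximate values (pm): Mg 139, P 111, Ge 121, Rb 210.
So from largest to smallest: Rb > Mg > Ge > P.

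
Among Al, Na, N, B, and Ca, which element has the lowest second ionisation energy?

Ca

After 1 electron has been removed, what remains? Al⁺ still has 2 valence electrons; Na⁺ is the bare [Ne] core; N⁺ still has 4 valence electrons; B⁺ still has 2 valence electrons; Ca⁺ still has 1 valence electron.
Core electrons are held far more tightly than valence electrons, so Na tops the IE_2 order.
Valence configurations: Al⁺ [Ne]3s², N⁺ [He]2s²2p², B⁺ [He]2s², Ca⁺ [Ar]4s¹.
Approximate IE_2 values (kJ/mol): Al 1817, Na 4562, N 2856, B 2427, Ca 1145.
Putting it together, IE_2: Ca < Al < B < N < Na.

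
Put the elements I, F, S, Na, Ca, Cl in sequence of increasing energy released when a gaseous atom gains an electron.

F is in period 2, group 17; Na is in period 3, group 1; S is in period 3, group 16; Cl is in period 3, group 17; Ca is in period 4, group 2; I is in period 5, group 17.
Adding an electron releases more energy for atoms nearer the top right (short of the noble gases).
Neither a single period nor a single group — weigh both effects.
Na > Ca: the two effects oppose for this pair; the down-group effect wins (53 vs 2 kJ/mol).
S > Na: S lies to the right of Na in period 3, so the across-period effect alone puts S higher.
I > S: period and group pull opposite ways; the across-period shift dominates (295 vs 200 kJ/mol).
F > I: F sits above I in group 17, so the down-group effect alone puts F higher.
Cl > F: this pair runs against the simple trend — see the exception note.
Note the exception: Cl has a higher electron affinity than F, contrary to the simple trend — F's small 2p subshell makes the incoming electron feel strong e⁻–e⁻ repulsion, so Cl actually releases more energy on gaining an electron.
Tabulated electron affinity (kJ/mol): F 328, Na 53, S 200, Cl 349, Ca 2, I 295.
So from lowest to highest: Ca < Na < S < I < F < Cl.

Ca < Na < S < I < F < Cl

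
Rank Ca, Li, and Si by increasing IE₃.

Consider each +2 ion: Ca²⁺ is the bare [Ar] core; Li²⁺ is already 1 electron into the core; Si²⁺ still has 2 valence electrons.
Breaking into a closed-shell core is much more expensive than removing a leftover valence electron — Ca and Li have the largest IE_3 here.
Approximate IE_3 values (kJ/mol): Ca 4912, Li 11815, Si 3232.
So the third ionization energies run Si < Ca < Li.

Si < Ca < Li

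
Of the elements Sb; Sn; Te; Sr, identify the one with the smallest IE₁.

Sr is in period 5, group 2; Sn is in period 5, group 14; Sb is in period 5, group 15; Te is in period 5, group 16.
IE₁ increases left→right with effective nuclear charge and decreases top→bottom as the valence shell moves farther out.
All lie in period 5, so first ionization energy increases left to right.
The smallest IE₁ among these belongs to Sr.

Sr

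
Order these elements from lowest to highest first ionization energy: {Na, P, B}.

Na, B, P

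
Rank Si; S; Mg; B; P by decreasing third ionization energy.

Mg, B, S, Si, P

IE_3 is the cost of taking one more electron from the +2 cation: Si²⁺ still has 2 valence electrons; S²⁺ still has 4 valence electrons; Mg²⁺ is the bare [Ne] core; B²⁺ still has 1 valence electron; P²⁺ still has 3 valence electrons.
Pulling an electron out of a noble-gas core costs far more than removing a remaining valence electron, so Mg sits at the high end of IE_3.
Valence configurations: Si²⁺ [Ne]3s², S²⁺ [Ne]3s²3p², B²⁺ [He]2s¹, P²⁺ [Ne]3s²3p¹.
P²⁺ loses a lone 3p electron whereas Si²⁺ must break into a filled 3s² pair, so IE_3(Si) > IE_3(P) even though P has the higher nuclear charge.
Tabulated IE_3 (kJ/mol): Si 3232, S 3357, Mg 7733, B 3660, P 2914.
So the third ionization energies run P < Si < S < B < Mg.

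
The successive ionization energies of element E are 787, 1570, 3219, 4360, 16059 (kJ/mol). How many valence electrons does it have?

Look for the largest jump between consecutive ionization energies: IE5/IE4 ≈ 3.7, far larger than any earlier ratio.
That jump marks the point where a core electron is being removed. So the atom has 4 valence electrons.

4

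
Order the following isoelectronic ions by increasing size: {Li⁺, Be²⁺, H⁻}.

Be²⁺, Li⁺, H⁻

All of these have 2 electrons, so size is governed by nuclear charge alone: the more protons, the stronger the pull on the same electron cloud, and the smaller the ion.
Nuclear charges: Be²⁺ (Z=4), Li⁺ (Z=3), H⁻ (Z=1).
Smallest to largest: Be²⁺ < Li⁺ < H⁻.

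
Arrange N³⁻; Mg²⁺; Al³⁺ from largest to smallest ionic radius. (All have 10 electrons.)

All of these have 10 electrons, so size is governed by nuclear charge alone: the more protons, the stronger the pull on the same electron cloud, and the smaller the ion.
Nuclear charges: Al³⁺ (Z=13), Mg²⁺ (Z=12), N³⁻ (Z=7).
Largest to smallest: N³⁻ > Mg²⁺ > Al³⁺.

N³⁻, Mg²⁺, Al³⁺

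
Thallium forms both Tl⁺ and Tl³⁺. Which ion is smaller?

Both ions have Z = 81 protons, but Tl³⁺ has lost more electrons, so its remaining electrons feel a larger effective nuclear charge per electron and are pulled in more tightly.
Higher positive charge → smaller ion, so Tl⁺ > Tl³⁺.

Tl³⁺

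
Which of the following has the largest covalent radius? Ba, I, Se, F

Ba

Across a period the added protons contract the valence shell; down a group each new principal shell makes the atom larger.
These span different periods and groups, so the two trends combine.
Se > F: both effects reinforce here, so Se is clearly the larger of the two.
I > Se: period and group pull opposite ways; the down-group shift dominates (133 vs 116 pm).
Ba > I: both effects reinforce here, so Ba is clearly the larger of the two.
Approximate values (pm): F 64, Se 116, I 133, Ba 196.
The largest covalent radius among these belongs to Ba.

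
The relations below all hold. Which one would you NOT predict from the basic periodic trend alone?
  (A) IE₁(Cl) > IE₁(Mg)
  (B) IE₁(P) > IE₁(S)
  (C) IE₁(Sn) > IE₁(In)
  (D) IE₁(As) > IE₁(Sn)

(B)

The general trend: first ionization energy increases across a period and decreases down a group.
(A) Cl (period 3, group 17) vs Mg (period 3, group 2): the stated order agrees with the simple trend.
(B) P (period 3, group 15) vs S (period 3, group 16): the stated order contradicts the simple trend.
(C) Sn (period 5, group 14) vs In (period 5, group 13): the stated order agrees with the simple trend.
(D) As (period 4, group 15) vs Sn (period 5, group 14): the stated order agrees with the simple trend.
The exception is (B): S (3p⁴) ionizes more easily than half-filled P (3p³) because the paired 3p electron in S is pushed out by e⁻–e⁻ repulsion.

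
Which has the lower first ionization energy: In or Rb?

Rb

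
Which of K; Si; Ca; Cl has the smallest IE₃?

The third ionization energy removes an electron from the +2 ion. For each element: K²⁺ is already 1 electron into the core; Si²⁺ still has 2 valence electrons; Ca²⁺ is the bare [Ar] core; Cl²⁺ still has 5 valence electrons.
Breaking into a closed-shell core is much more expensive than removing a leftover valence electron — K and Ca have the largest IE_3 here.
Valence configurations: Si²⁺ [Ne]3s², Cl²⁺ [Ne]3s²3p³.
The numbers (kJ/mol): K 4420, Si 3232, Ca 4912, Cl 3822.
Overall IE_3 order: Si < Cl < K < Ca.

Si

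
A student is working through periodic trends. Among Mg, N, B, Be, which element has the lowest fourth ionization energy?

N

IE_4 is the cost of taking one more electron from the +3 cation: Mg³⁺ is already 1 electron into the core; N³⁺ still has 2 valence electrons; B³⁺ is the bare [He] core; Be³⁺ is already 1 electron into the core.
Core electrons are held far more tightly than valence electrons, so Mg, Be and B top the IE_4 order.
Tabulated IE_4 (kJ/mol): Mg 10543, N 7475, B 25026, Be 21007.
Overall IE_4 order: N < Mg < Be < B.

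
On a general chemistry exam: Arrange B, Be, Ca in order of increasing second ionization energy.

Ca < Be < B

The second ionization energy removes an electron from the +1 ion. For each element: B⁺ still has 2 valence electrons; Be⁺ still has 1 valence electron; Ca⁺ still has 1 valence electron.
All are still removing valence electrons, so compare the +1 ions as you would atoms: IE_2 generally rises across a period (higher Z_eff) and falls down a group (larger shell), subject to the usual subshell exceptions.
Valence configurations: B⁺ [He]2s², Be⁺ [He]2s¹, Ca⁺ [Ar]4s¹.
The numbers (kJ/mol): B 2427, Be 1757, Ca 1145.
Hence IE_2: Ca < Be < B.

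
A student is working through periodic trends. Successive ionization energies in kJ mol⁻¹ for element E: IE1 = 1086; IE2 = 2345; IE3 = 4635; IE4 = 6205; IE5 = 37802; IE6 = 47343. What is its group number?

Group 14

Look for the largest jump between consecutive ionization energies: IE5/IE4 ≈ 6.1, far larger than any earlier ratio.
That jump marks the point where a core electron is being removed. So the atom has 4 valence electrons.
A main-group element with 4 valence electrons is in group 14.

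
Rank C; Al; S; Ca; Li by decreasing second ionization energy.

Li > C > S > Al > Ca

IE_2 is the cost of taking one more electron from the +1 cation: C⁺ still has 3 valence electrons; Al⁺ still has 2 valence electrons; S⁺ still has 5 valence electrons; Ca⁺ still has 1 valence electron; Li⁺ is the bare [He] core.
Breaking into a closed-shell core is much more expensive than removing a leftover valence electron — Li has the largest IE_2 here.
Valence configurations: C⁺ [He]2s²2p¹, Al⁺ [Ne]3s², S⁺ [Ne]3s²3p³, Ca⁺ [Ar]4s¹.
The numbers (kJ/mol): C 2353, Al 1817, S 2252, Ca 1145, Li 7298.
Overall IE_2 order: Ca < Al < S < C < Li.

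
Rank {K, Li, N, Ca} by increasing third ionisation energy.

IE_3 is the cost of taking one more electron from the +2 cation: K²⁺ is already 1 electron into the core; Li²⁺ is already 1 electron into the core; N²⁺ still has 3 valence electrons; Ca²⁺ is the bare [Ar] core.
Usually core removal costs more than valence removal, but here the competition is close: a tightly held n=2 valence electron can cost more to remove than an n=3 core electron, so the actual values have to decide it.
Approximate IE_3 values (kJ/mol): K 4420, Li 11815, N 4578, Ca 4912.
Overall IE_3 order: K < N < Ca < Li.

K < N < Ca < Li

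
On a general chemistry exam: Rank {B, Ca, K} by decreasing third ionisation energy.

Ca, K, B

After 2 electrons have been removed, what remains? B²⁺ still has 1 valence electron; Ca²⁺ is the bare [Ar] core; K²⁺ is already 1 electron into the core.
Breaking into a closed-shell core is much more expensive than removing a leftover valence electron — K and Ca have the largest IE_3 here.
The numbers (kJ/mol): B 3660, Ca 4912, K 4420.
Hence IE_3: B < K < Ca.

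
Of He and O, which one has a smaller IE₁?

O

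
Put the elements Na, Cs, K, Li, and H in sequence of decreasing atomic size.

Cs > K > Na > Li > H

Atomic radius shrinks across a period as nuclear charge pulls the same shell inward, and grows down a group as new shells are added.
All are in group 1, so atomic radius increases down the group.
So from largest to smallest: Cs > K > Na > Li > H.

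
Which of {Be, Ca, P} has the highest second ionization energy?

P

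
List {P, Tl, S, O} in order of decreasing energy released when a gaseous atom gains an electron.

S, O, P, Tl

O is in period 2, group 16; P is in period 3, group 15; S is in period 3, group 16; Tl is in period 6, group 13.
Atoms with high Z_eff and room in the valence shell (especially the halogens) have the most exothermic electron affinities.
Neither a single period nor a single group — weigh both effects.
P > Tl: relative to Tl, both the across-period and down-group shifts push P's electron affinity up.
O > P: relative to P, both the across-period and down-group shifts push O's electron affinity up.
S > O: this pair runs against the simple trend — see the exception note.
Note the exception: S has a higher electron affinity than O, contrary to the simple trend — the compact 2p subshell of O repels the added electron more than S's larger 3p does.
Approximate values (kJ/mol): O 141, P 72, S 200, Tl 19.
So from highest to lowest: S > O > P > Tl.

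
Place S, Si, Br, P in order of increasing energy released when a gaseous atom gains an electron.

Atoms with high Z_eff and room in the valence shell (especially the halogens) have the most exothermic electron affinities.
Neither a single period nor a single group — weigh both effects.
Si > P: this pair runs against the simple trend — see the exception note.
S > Si: both are in period 3; the period trend gives S the larger value.
Br > S: period and group pull opposite ways; the across-period shift dominates (325 vs 200 kJ/mol).
Note the exception: Si has a higher electron affinity than P, contrary to the simple trend — adding an electron to P's half-filled 3p³ is unfavourable, so Si (3p²) has the more exothermic EA.
For reference (kJ/mol): Si 134, P 72, S 200, Br 325.
So from lowest to highest: P < Si < S < Br.

P < Si < S < Br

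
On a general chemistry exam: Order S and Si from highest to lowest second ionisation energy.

The second ionization energy removes an electron from the +1 ion. For each element: S⁺ still has 5 valence electrons; Si⁺ still has 3 valence electrons.
All are still removing valence electrons, so compare the +1 ions as you would atoms: IE_2 generally rises across a period (higher Z_eff) and falls down a group (larger shell), subject to the usual subshell exceptions.
Valence configurations: S⁺ [Ne]3s²3p³, Si⁺ [Ne]3s²3p¹.
The numbers (kJ/mol): S 2252, Si 1577.
Overall IE_2 order: Si < S.

S > Si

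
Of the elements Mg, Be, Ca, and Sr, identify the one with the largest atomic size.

Sr

Be is in period 2, group 2; Mg is in period 3, group 2; Ca is in period 4, group 2; Sr is in period 5, group 2.
Moving right in a period, electrons are added to the same shell under a stronger nuclear pull, so atoms get smaller; moving down, a new shell is opened and atoms get larger.
All are in group 2, so atomic radius increases down the group.
The largest atomic size among these belongs to Sr.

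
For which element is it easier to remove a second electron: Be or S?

The second ionization energy removes an electron from the +1 ion. For each element: Be⁺ still has 1 valence electron; S⁺ still has 5 valence electrons.
All are still removing valence electrons, so compare the +1 ions as you would atoms: IE_2 generally rises across a period (higher Z_eff) and falls down a group (larger shell), subject to the usual subshell exceptions.
Valence configurations: Be⁺ [He]2s¹, S⁺ [Ne]3s²3p³.
The numbers (kJ/mol): Be 1757, S 2252.
Overall IE_2 order: Be < S.

Be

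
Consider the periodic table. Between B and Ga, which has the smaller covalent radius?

Across a period the added protons contract the valence shell; down a group each new principal shell makes the atom larger.
All are in group 13, so atomic radius increases down the group.
So B has the smaller covalent radius (B < Ga).

B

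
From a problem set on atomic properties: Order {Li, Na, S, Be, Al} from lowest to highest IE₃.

After 2 electrons have been removed, what remains? Li²⁺ is already 1 electron into the core; Na²⁺ is already 1 electron into the core; S²⁺ still has 4 valence electrons; Be²⁺ is the bare [He] core; Al²⁺ still has 1 valence electron.
Breaking into a closed-shell core is much more expensive than removing a leftover valence electron — Na, Li and Be have the largest IE_3 here.
Valence configurations: S²⁺ [Ne]3s²3p², Al²⁺ [Ne]3s¹.
The numbers (kJ/mol): Li 11815, Na 6910, S 3357, Be 14849, Al 2745.
Putting it together, IE_3: Al < S < Na < Li < Be.

Al, S, Na, Li, Be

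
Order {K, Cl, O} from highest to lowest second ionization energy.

O > K > Cl

The second ionization energy removes an electron from the +1 ion. For each element: K⁺ is the bare [Ar] core; Cl⁺ still has 6 valence electrons; O⁺ still has 5 valence electrons.
Usually core removal costs more than valence removal, but here the competition is close: a tightly held n=2 valence electron can cost more to remove than an n=3 core electron, so the actual values have to decide it.
Valence configurations: Cl⁺ [Ne]3s²3p⁴, O⁺ [He]2s²2p³.
Tabulated IE_2 (kJ/mol): K 3052, Cl 2298, O 3388.
So the second ionization energies run Cl < K < O.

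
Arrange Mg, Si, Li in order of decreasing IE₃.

Consider each +2 ion: Mg²⁺ is the bare [Ne] core; Si²⁺ still has 2 valence electrons; Li²⁺ is already 1 electron into the core.
Core electrons are held far more tightly than valence electrons, so Mg and Li top the IE_3 order.
Approximate IE_3 values (kJ/mol): Mg 7733, Si 3232, Li 11815.
Hence IE_3: Si < Mg < Li.

Li, Mg, Si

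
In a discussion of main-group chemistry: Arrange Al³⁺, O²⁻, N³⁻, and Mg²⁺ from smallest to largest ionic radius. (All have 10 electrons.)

Al³⁺, Mg²⁺, O²⁻, N³⁻

All of these have 10 electrons, so size is governed by nuclear charge alone: the more protons, the stronger the pull on the same electron cloud, and the smaller the ion.
Nuclear charges: Al³⁺ (Z=13), Mg²⁺ (Z=12), O²⁻ (Z=8), N³⁻ (Z=7).
Smallest to largest: Al³⁺ < Mg²⁺ < O²⁻ < N³⁻.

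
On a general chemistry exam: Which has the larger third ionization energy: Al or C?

C

Consider each +2 ion: Al²⁺ still has 1 valence electron; C²⁺ still has 2 valence electrons.
All are still removing valence electrons, so compare the +2 ions as you would atoms: IE_3 generally rises across a period (higher Z_eff) and falls down a group (larger shell), subject to the usual subshell exceptions.
Valence configurations: Al²⁺ [Ne]3s¹, C²⁺ [He]2s².
Tabulated IE_3 (kJ/mol): Al 2745, C 4620.
Hence IE_3: Al < C.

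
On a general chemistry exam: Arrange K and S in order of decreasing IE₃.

K > S

Consider each +2 ion: K²⁺ is already 1 electron into the core; S²⁺ still has 4 valence electrons.
Core electrons are held far more tightly than valence electrons, so K tops the IE_3 order.
Approximate IE_3 values (kJ/mol): K 4420, S 3357.
Hence IE_3: S < K.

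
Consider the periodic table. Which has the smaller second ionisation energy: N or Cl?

Cl

Consider each +1 ion: N⁺ still has 4 valence electrons; Cl⁺ still has 6 valence electrons.
All are still removing valence electrons, so compare the +1 ions as you would atoms: IE_2 generally rises across a period (higher Z_eff) and falls down a group (larger shell), subject to the usual subshell exceptions.
Valence configurations: N⁺ [He]2s²2p², Cl⁺ [Ne]3s²3p⁴.
Tabulated IE_2 (kJ/mol): N 2856, Cl 2298.
Hence IE_2: Cl < N.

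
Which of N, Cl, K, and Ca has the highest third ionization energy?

Ca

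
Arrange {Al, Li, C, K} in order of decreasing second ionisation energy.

Li, K, C, Al

After 1 electron has been removed, what remains? Al⁺ still has 2 valence electrons; Li⁺ is the bare [He] core; C⁺ still has 3 valence electrons; K⁺ is the bare [Ar] core.
Core electrons are held far more tightly than valence electrons, so K and Li top the IE_2 order.
Valence configurations: Al⁺ [Ne]3s², C⁺ [He]2s²2p¹.
The numbers (kJ/mol): Al 1817, Li 7298, C 2353, K 3052.
Hence IE_2: Al < C < K < Li.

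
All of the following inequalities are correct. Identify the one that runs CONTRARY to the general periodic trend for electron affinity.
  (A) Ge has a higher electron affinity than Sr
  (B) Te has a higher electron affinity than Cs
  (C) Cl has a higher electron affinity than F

The general trend: electron affinity increases across a period and decreases down a group.
(A) Ge (period 4, group 14) vs Sr (period 5, group 2): the stated order agrees with the simple trend.
(B) Te (period 5, group 16) vs Cs (period 6, group 1): the stated order agrees with the simple trend.
(C) Cl (period 3, group 17) vs F (period 2, group 17): the stated order contradicts the simple trend.
The exception is (C): F's small 2p subshell makes the incoming electron feel strong e⁻–e⁻ repulsion, so Cl actually releases more energy on gaining an electron.

(C)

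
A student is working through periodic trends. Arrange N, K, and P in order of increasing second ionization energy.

P < N < K

IE_2 is the cost of taking one more electron from the +1 cation: N⁺ still has 4 valence electrons; K⁺ is the bare [Ar] core; P⁺ still has 4 valence electrons.
Pulling an electron out of a noble-gas core costs far more than removing a remaining valence electron, so K sits at the high end of IE_2.
Valence configurations: N⁺ [He]2s²2p², P⁺ [Ne]3s²3p².
The numbers (kJ/mol): N 2856, K 3052, P 1907.
Putting it together, IE_2: P < N < K.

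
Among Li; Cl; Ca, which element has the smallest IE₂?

The second ionization energy removes an electron from the +1 ion. For each element: Li⁺ is the bare [He] core; Cl⁺ still has 6 valence electrons; Ca⁺ still has 1 valence electron.
Breaking into a closed-shell core is much more expensive than removing a leftover valence electron — Li has the largest IE_2 here.
Valence configurations: Cl⁺ [Ne]3s²3p⁴, Ca⁺ [Ar]4s¹.
Approximate IE_2 values (kJ/mol): Li 7298, Cl 2298, Ca 1145.
Hence IE_2: Ca < Cl < Li.

Ca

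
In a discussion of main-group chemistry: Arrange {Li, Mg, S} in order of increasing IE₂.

Mg < S < Li

IE_2 is the cost of taking one more electron from the +1 cation: Li⁺ is the bare [He] core; Mg⁺ still has 1 valence electron; S⁺ still has 5 valence electrons.
Core electrons are held far more tightly than valence electrons, so Li tops the IE_2 order.
Valence configurations: Mg⁺ [Ne]3s¹, S⁺ [Ne]3s²3p³.
Tabulated IE_2 (kJ/mol): Li 7298, Mg 1451, S 2252.
So the second ionization energies run Mg < S < Li.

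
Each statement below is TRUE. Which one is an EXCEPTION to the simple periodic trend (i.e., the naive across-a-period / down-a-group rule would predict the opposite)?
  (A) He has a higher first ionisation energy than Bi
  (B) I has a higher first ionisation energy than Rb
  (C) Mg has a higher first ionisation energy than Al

(C)

The general trend: first ionisation energy increases across a period and decreases down a group.
(A) He (period 1, group 18) vs Bi (period 6, group 15): the stated order agrees with the simple trend.
(B) I (period 5, group 17) vs Rb (period 5, group 1): the stated order agrees with the simple trend.
(C) Mg (period 3, group 2) vs Al (period 3, group 13): the stated order contradicts the simple trend.
The exception is (C): Al's single 3p electron is easier to remove than one from Mg's filled 3s².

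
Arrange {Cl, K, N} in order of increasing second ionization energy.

Cl < N < K

IE_2 is the cost of taking one more electron from the +1 cation: Cl⁺ still has 6 valence electrons; K⁺ is the bare [Ar] core; N⁺ still has 4 valence electrons.
Core electrons are held far more tightly than valence electrons, so K tops the IE_2 order.
Valence configurations: Cl⁺ [Ne]3s²3p⁴, N⁺ [He]2s²2p².
The numbers (kJ/mol): Cl 2298, K 3052, N 2856.
Putting it together, IE_2: Cl < N < K.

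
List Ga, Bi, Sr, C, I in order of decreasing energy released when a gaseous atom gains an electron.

C is in period 2, group 14; Ga is in period 4, group 13; Sr is in period 5, group 2; I is in period 5, group 17; Bi is in period 6, group 15.
Adding an electron releases more energy for atoms nearer the top right (short of the noble gases).
Neither a single period nor a single group — weigh both effects.
Ga > Sr: relative to Sr, both the across-period and down-group shifts push Ga's electron affinity up.
Bi > Ga: the two effects oppose for this pair; the across-period effect wins (91 vs 29 kJ/mol).
C > Bi: period and group pull opposite ways; the down-group shift dominates (122 vs 91 kJ/mol).
I > C: period and group pull opposite ways; the across-period shift dominates (295 vs 122 kJ/mol).
Tabulated electron affinity (kJ/mol): C 122, Ga 29, Sr 5, I 295, Bi 91.
So from highest to lowest: I > C > Bi > Ga > Sr.

I > C > Bi > Ga > Sr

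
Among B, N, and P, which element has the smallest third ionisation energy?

Consider each +2 ion: B²⁺ still has 1 valence electron; N²⁺ still has 3 valence electrons; P²⁺ still has 3 valence electrons.
All are still removing valence electrons, so compare the +2 ions as you would atoms: IE_3 generally rises across a period (higher Z_eff) and falls down a group (larger shell), subject to the usual subshell exceptions.
Valence configurations: B²⁺ [He]2s¹, N²⁺ [He]2s²2p¹, P²⁺ [Ne]3s²3p¹.
Tabulated IE_3 (kJ/mol): B 3660, N 4578, P 2914.
So the third ionization energies run P < B < N.

P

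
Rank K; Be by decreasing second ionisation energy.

After 1 electron has been removed, what remains? K⁺ is the bare [Ar] core; Be⁺ still has 1 valence electron.
Breaking into a closed-shell core is much more expensive than removing a leftover valence electron — K has the largest IE_2 here.
Approximate IE_2 values (kJ/mol): K 3052, Be 1757.
So the second ionization energies run Be < K.

K > Be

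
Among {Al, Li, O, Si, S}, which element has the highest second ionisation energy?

Consider each +1 ion: Al⁺ still has 2 valence electrons; Li⁺ is the bare [He] core; O⁺ still has 5 valence electrons; Si⁺ still has 3 valence electrons; S⁺ still has 5 valence electrons.
Breaking into a closed-shell core is much more expensive than removing a leftover valence electron — Li has the largest IE_2 here.
Valence configurations: Al⁺ [Ne]3s², O⁺ [He]2s²2p³, Si⁺ [Ne]3s²3p¹, S⁺ [Ne]3s²3p³.
Si⁺ loses a lone 3p electron whereas Al⁺ must break into a filled 3s² pair, so IE_2(Al) > IE_2(Si) even though Si has the higher nuclear charge.
Tabulated IE_2 (kJ/mol): Al 1817, Li 7298, O 3388, Si 1577, S 2252.
Putting it together, IE_2: Si < Al < S < O < Li.

Li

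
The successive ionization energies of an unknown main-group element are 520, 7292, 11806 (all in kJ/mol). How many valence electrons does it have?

1

Look for the largest jump between consecutive ionization energies: IE2/IE1 ≈ 14.0, far larger than any earlier ratio.
That jump marks the point where a core electron is being removed. So the atom has 1 valence electron.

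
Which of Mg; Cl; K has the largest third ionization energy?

Mg

Consider each +2 ion: Mg²⁺ is the bare [Ne] core; Cl²⁺ still has 5 valence electrons; K²⁺ is already 1 electron into the core.
Pulling an electron out of a noble-gas core costs far more than removing a remaining valence electron, so K and Mg sit at the high end of IE_3.
Tabulated IE_3 (kJ/mol): Mg 7733, Cl 3822, K 4420.
So the third ionization energies run Cl < K < Mg.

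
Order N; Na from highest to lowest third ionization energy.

Na > N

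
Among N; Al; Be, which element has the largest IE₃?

The third ionization energy removes an electron from the +2 ion. For each element: N²⁺ still has 3 valence electrons; Al²⁺ still has 1 valence electron; Be²⁺ is the bare [He] core.
Pulling an electron out of a noble-gas core costs far more than removing a remaining valence electron, so Be sits at the high end of IE_3.
Valence configurations: N²⁺ [He]2s²2p¹, Al²⁺ [Ne]3s¹.
Approximate IE_3 values (kJ/mol): N 4578, Al 2745, Be 14849.
So the third ionization energies run Al < N < Be.

Be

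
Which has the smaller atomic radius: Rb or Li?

Li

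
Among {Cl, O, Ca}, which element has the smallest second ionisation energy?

After 1 electron has been removed, what remains? Cl⁺ still has 6 valence electrons; O⁺ still has 5 valence electrons; Ca⁺ still has 1 valence electron.
All are still removing valence electrons, so compare the +1 ions as you would atoms: IE_2 generally rises across a period (higher Z_eff) and falls down a group (larger shell), subject to the usual subshell exceptions.
Valence configurations: Cl⁺ [Ne]3s²3p⁴, O⁺ [He]2s²2p³, Ca⁺ [Ar]4s¹.
Tabulated IE_2 (kJ/mol): Cl 2298, O 3388, Ca 1145.
So the second ionization energies run Ca < Cl < O.

Ca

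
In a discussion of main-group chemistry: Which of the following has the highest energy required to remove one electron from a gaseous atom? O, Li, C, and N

Li is in period 2, group 1; C is in period 2, group 14; N is in period 2, group 15; O is in period 2, group 16.
IE₁ increases left→right with effective nuclear charge and decreases top→bottom as the valence shell moves farther out.
All lie in period 2; the across-period trend (first ionization energy increases left to right) applies, with the exception below.
Note the exception: N has a higher first ionization energy than O, contrary to the simple trend — pairing an electron in O's 2p⁴ costs repulsion energy, so O ionizes more easily than half-filled N (2p³).
Approximate values (kJ/mol): Li 520, C 1086, N 1402, O 1314.
The highest energy required to remove one electron from a gaseous atom among these belongs to N.

N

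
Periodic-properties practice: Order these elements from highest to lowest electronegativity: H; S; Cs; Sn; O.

O > S > H > Sn > Cs

H is in period 1, group 1; O is in period 2, group 16; S is in period 3, group 16; Sn is in period 5, group 14; Cs is in period 6, group 1.
EN rises left→right (higher Z_eff, smaller atoms) and falls top→bottom (larger, more shielded atoms).
These span different periods and groups, so the two trends combine.
Sn > Cs: both effects reinforce here, so Sn is clearly the higher of the two.
H > Sn: period and group pull opposite ways; the down-group shift dominates (2.20 vs 1.96).
S > H: the two effects oppose for this pair; the across-period effect wins (2.58 vs 2.20).
O > S: they share group 16; the group trend gives O the larger value.
For reference (Pauling): H 2.20, O 3.44, S 2.58, Sn 1.96, Cs 0.79.
So from highest to lowest: O > S > H > Sn > Cs.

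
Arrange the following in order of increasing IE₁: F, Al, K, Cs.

F is in period 2, group 17; Al is in period 3, group 13; K is in period 4, group 1; Cs is in period 6, group 1.
IE₁ increases left→right with effective nuclear charge and decreases top→bottom as the valence shell moves farther out.
These span different periods and groups, so the two trends combine.
K > Cs: K sits above Cs in group 1, so the down-group effect alone puts K higher.
Al > K: relative to K, both the across-period and down-group shifts push Al's first ionization energy up.
F > Al: both effects reinforce here, so F is clearly the higher of the two.
Approximate values (kJ/mol): F 1681, Al 578, K 419, Cs 376.
So from lowest to highest: Cs < K < Al < F.

Cs, K, Al, F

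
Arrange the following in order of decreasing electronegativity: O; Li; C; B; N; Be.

Li is in period 2, group 1; Be is in period 2, group 2; B is in period 2, group 13; C is in period 2, group 14; N is in period 2, group 15; O is in period 2, group 16.
Electronegativity increases across a period and decreases down a group, tracking effective nuclear charge and atomic size.
All lie in period 2, so electronegativity increases left to right.
So from highest to lowest: O > N > C > B > Be > Li.

O > N > C > B > Be > Li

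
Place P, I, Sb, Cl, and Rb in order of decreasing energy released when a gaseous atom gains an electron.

P is in period 3, group 15; Cl is in period 3, group 17; Rb is in period 5, group 1; Sb is in period 5, group 15; I is in period 5, group 17.
EA tends to increase across a period and decrease down a group, though the pattern is less regular than for IE or radius.
Neither a single period nor a single group — weigh both effects.
P > Rb: both effects reinforce here, so P is clearly the higher of the two.
Sb > P: this pair runs against the simple trend — see the exception note.
I > Sb: I lies to the right of Sb in period 5, so the across-period effect alone puts I higher.
Cl > I: they share group 17; the group trend gives Cl the larger value.
Note the exception: Sb has a higher electron affinity than P, contrary to the simple trend — both are half-filled np³, but the pairing/repulsion penalty for the added electron shrinks as the p orbitals become larger and more diffuse down the group, and for Sb that outweighs the weaker nuclear attraction.
For reference (kJ/mol): P 72, Cl 349, Rb 47, Sb 103, I 295.
So from highest to lowest: Cl > I > Sb > P > Rb.

Cl > I > Sb > P > Rb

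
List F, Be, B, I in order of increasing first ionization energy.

First ionization energy rises across a period (greater Z_eff holds electrons more tightly) and falls down a group (valence electrons are farther from the nucleus).
Neither a single period nor a single group — weigh both effects.
Be > B: this pair runs against the simple trend — see the exception note.
I > Be: the two effects oppose for this pair; the across-period effect wins (1008 vs 900 kJ/mol).
F > I: F sits above I in group 17, so the down-group effect alone puts F higher.
Note the exception: Be has a higher first ionization energy than B, contrary to the simple trend — removing B's lone 2p electron is easier than breaking Be's filled 2s².
For reference (kJ/mol): Be 900, B 801, F 1681, I 1008.
So from lowest to highest: B < Be < I < F.

B, Be, I, F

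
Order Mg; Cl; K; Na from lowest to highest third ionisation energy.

Cl < K < Na < Mg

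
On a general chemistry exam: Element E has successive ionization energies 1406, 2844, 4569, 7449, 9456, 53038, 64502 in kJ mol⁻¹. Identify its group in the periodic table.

Look for the largest jump between consecutive ionization energies: IE6/IE5 ≈ 5.6, far larger than any earlier ratio.
That jump marks the point where a core electron is being removed. So the atom has 5 valence electrons.
A main-group element with 5 valence electrons is in group 15.

Group 15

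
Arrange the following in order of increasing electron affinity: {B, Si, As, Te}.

B, As, Si, Te

B is in period 2, group 13; Si is in period 3, group 14; As is in period 4, group 15; Te is in period 5, group 16.
Atoms with high Z_eff and room in the valence shell (especially the halogens) have the most exothermic electron affinities.
A diagonal step moves right (one effect) and down (the opposite effect) at once.
As > B: the two effects oppose for this pair; the across-period effect wins (78 vs 27 kJ/mol).
Si > As: the two effects oppose for this pair; the down-group effect wins (134 vs 78 kJ/mol).
Te > Si: period and group pull opposite ways; the across-period shift dominates (190 vs 134 kJ/mol).
For reference (kJ/mol): B 27, Si 134, As 78, Te 190.
So from lowest to highest: B < As < Si < Te.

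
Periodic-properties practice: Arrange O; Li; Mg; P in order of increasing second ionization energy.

Mg < P < O < Li

Consider each +1 ion: O⁺ still has 5 valence electrons; Li⁺ is the bare [He] core; Mg⁺ still has 1 valence electron; P⁺ still has 4 valence electrons.
Pulling an electron out of a noble-gas core costs far more than removing a remaining valence electron, so Li sits at the high end of IE_2.
Valence configurations: O⁺ [He]2s²2p³, Mg⁺ [Ne]3s¹, P⁺ [Ne]3s²3p².
Tabulated IE_2 (kJ/mol): O 3388, Li 7298, Mg 1451, P 1907.
Overall IE_2 order: Mg < P < O < Li.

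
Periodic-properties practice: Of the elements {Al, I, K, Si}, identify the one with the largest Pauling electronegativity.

I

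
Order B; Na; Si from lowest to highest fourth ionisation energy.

Consider each +3 ion: B³⁺ is the bare [He] core; Na³⁺ is already 2 electrons into the core; Si³⁺ still has 1 valence electron.
Core electrons are held far more tightly than valence electrons, so Na and B top the IE_4 order.
The numbers (kJ/mol): B 25026, Na 9543, Si 4356.
Overall IE_4 order: Si < Na < B.

Si < Na < B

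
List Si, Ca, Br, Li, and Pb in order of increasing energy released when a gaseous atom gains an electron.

Ca < Pb < Li < Si < Br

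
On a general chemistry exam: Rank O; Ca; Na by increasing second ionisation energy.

Ca < O < Na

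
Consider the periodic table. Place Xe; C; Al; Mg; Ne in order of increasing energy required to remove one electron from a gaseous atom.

Al, Mg, C, Xe, Ne

C is in period 2, group 14; Ne is in period 2, group 18; Mg is in period 3, group 2; Al is in period 3, group 13; Xe is in period 5, group 18.
IE₁ increases left→right with effective nuclear charge and decreases top→bottom as the valence shell moves farther out.
Neither a single period nor a single group — weigh both effects.
Mg > Al: this pair runs against the simple trend — see the exception note.
C > Mg: relative to Mg, both the across-period and down-group shifts push C's first ionization energy up.
Xe > C: the two effects oppose for this pair; the across-period effect wins (1170 vs 1086 kJ/mol).
Ne > Xe: Ne sits above Xe in group 18, so the down-group effect alone puts Ne higher.
Note the exception: Mg has a higher first ionization energy than Al, contrary to the simple trend — Al's single 3p electron is easier to remove than one from Mg's filled 3s².
Tabulated first ionization energy (kJ/mol): C 1086, Ne 2081, Mg 738, Al 578, Xe 1170.
So from lowest to highest: Al < Mg < C < Xe < Ne.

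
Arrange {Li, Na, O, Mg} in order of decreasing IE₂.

Li, Na, O, Mg

After 1 electron has been removed, what remains? Li⁺ is the bare [He] core; Na⁺ is the bare [Ne] core; O⁺ still has 5 valence electrons; Mg⁺ still has 1 valence electron.
Core electrons are held far more tightly than valence electrons, so Na and Li top the IE_2 order.
Valence configurations: O⁺ [He]2s²2p³, Mg⁺ [Ne]3s¹.
The numbers (kJ/mol): Li 7298, Na 4562, O 3388, Mg 1451.
Putting it together, IE_2: Mg < O < Na < Li.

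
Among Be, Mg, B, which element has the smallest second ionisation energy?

Consider each +1 ion: Be⁺ still has 1 valence electron; Mg⁺ still has 1 valence electron; B⁺ still has 2 valence electrons.
All are still removing valence electrons, so compare the +1 ions as you would atoms: IE_2 generally rises across a period (higher Z_eff) and falls down a group (larger shell), subject to the usual subshell exceptions.
Valence configurations: Be⁺ [He]2s¹, Mg⁺ [Ne]3s¹, B⁺ [He]2s².
Approximate IE_2 values (kJ/mol): Be 1757, Mg 1451, B 2427.
Hence IE_2: Mg < Be < B.

Mg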